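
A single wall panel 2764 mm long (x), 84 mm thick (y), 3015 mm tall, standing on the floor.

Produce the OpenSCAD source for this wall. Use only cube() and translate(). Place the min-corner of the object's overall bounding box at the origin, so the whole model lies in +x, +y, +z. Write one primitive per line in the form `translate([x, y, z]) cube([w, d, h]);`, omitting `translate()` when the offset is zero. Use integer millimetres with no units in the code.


cube([2764, 84, 3015]);


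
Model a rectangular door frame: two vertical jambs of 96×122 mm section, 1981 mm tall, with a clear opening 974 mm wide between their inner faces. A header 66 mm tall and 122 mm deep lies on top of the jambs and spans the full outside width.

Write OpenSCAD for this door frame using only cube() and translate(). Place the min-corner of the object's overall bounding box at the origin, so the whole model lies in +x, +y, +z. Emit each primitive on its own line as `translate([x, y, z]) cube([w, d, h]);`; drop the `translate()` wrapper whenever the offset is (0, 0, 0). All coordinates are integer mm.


cube([96, 122, 1981]);
translate([1070, 0, 0]) cube([96, 122, 1981]);
translate([0, 0, 1981]) cube([1166, 122, 66]);


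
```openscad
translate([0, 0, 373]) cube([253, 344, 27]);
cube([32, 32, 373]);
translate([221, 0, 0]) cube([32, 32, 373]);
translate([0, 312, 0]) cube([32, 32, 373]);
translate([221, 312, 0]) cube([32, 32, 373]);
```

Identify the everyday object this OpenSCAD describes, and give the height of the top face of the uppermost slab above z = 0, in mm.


A stool. The seat height is 400 mm.

A 253×344×27 slab at z = 373 on four corner posts — a stool. The seat top is 373 + 27 = 400 mm.


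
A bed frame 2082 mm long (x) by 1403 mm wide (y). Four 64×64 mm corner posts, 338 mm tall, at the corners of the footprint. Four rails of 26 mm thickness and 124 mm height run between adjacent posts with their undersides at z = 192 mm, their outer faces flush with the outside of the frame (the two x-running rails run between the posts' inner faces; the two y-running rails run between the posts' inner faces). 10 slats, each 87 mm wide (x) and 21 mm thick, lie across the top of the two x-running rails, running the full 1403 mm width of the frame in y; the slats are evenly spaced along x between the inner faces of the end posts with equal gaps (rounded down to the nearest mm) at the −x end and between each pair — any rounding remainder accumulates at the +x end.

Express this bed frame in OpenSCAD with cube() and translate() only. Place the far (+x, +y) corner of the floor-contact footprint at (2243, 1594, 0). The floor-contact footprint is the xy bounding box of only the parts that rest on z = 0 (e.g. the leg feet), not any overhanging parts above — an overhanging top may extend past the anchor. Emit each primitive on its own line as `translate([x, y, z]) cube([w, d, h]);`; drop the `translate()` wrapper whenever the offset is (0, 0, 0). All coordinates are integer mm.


translate([161, 191, 0]) cube([64, 64, 338]);
translate([161, 1530, 0]) cube([64, 64, 338]);
translate([2179, 191, 0]) cube([64, 64, 338]);
translate([2179, 1530, 0]) cube([64, 64, 338]);
translate([225, 191, 192]) cube([1954, 26, 124]);
translate([225, 1568, 192]) cube([1954, 26, 124]);
translate([161, 255, 192]) cube([26, 1275, 124]);
translate([2217, 255, 192]) cube([26, 1275, 124]);
translate([323, 191, 316]) cube([87, 1403, 21]);
translate([508, 191, 316]) cube([87, 1403, 21]);
translate([693, 191, 316]) cube([87, 1403, 21]);
translate([878, 191, 316]) cube([87, 1403, 21]);
translate([1063, 191, 316]) cube([87, 1403, 21]);
translate([1248, 191, 316]) cube([87, 1403, 21]);
translate([1433, 191, 316]) cube([87, 1403, 21]);
translate([1618, 191, 316]) cube([87, 1403, 21]);
translate([1803, 191, 316]) cube([87, 1403, 21]);
translate([1988, 191, 316]) cube([87, 1403, 21]);


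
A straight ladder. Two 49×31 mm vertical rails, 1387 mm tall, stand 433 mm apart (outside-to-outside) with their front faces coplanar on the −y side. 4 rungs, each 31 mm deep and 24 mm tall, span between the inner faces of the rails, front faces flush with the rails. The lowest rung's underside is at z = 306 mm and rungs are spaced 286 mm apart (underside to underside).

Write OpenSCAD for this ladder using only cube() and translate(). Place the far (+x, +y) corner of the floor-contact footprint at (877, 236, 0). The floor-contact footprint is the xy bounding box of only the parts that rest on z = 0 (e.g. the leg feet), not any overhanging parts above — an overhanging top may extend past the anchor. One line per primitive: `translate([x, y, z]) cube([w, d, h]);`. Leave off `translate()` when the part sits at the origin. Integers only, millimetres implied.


translate([444, 205, 0]) cube([49, 31, 1387]);
translate([828, 205, 0]) cube([49, 31, 1387]);
translate([493, 205, 306]) cube([335, 31, 24]);
translate([493, 205, 592]) cube([335, 31, 24]);
translate([493, 205, 878]) cube([335, 31, 24]);
translate([493, 205, 1164]) cube([335, 31, 24]);


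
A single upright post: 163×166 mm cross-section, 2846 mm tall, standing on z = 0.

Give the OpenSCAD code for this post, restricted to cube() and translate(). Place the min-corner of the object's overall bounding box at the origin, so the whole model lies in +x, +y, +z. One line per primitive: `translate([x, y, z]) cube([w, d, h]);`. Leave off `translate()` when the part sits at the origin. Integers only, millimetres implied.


cube([163, 166, 2846]);


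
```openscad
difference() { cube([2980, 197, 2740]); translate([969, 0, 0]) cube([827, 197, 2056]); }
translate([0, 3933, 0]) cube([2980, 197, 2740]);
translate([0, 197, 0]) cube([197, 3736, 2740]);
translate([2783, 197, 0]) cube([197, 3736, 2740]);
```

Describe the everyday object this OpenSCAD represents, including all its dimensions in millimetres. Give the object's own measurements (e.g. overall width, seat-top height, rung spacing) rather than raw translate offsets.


A single room: four walls, each 2740 mm tall and 197 mm thick, enclosing an outside footprint 2980×4130 mm (x × y), no floor or roof. The front and back walls (−y and +y sides) run the full x-width; the side walls fit between their inner faces. A door opening 827 mm wide and 2056 mm tall is cut through the front wall from the floor up, its −x edge 969 mm from the wall's −x end.


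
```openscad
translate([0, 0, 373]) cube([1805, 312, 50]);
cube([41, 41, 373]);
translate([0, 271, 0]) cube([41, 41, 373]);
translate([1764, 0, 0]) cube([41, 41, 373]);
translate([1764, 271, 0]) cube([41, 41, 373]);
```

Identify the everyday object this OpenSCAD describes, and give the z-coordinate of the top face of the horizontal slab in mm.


A bench. The seat-top height is 423 mm.

A long slab on four corner posts — a bench. The slab sits at z = 373 with thickness 50, so the top is 373 + 50 = 423 mm.


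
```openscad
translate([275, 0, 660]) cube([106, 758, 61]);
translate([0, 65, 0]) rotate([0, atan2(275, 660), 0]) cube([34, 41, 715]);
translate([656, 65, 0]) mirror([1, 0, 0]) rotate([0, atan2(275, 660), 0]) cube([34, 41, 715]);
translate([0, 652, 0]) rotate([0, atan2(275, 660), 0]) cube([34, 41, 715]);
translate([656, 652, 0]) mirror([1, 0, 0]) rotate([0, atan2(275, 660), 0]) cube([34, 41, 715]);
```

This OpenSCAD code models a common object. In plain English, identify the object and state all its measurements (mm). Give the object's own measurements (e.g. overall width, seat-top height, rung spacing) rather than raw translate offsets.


A sawhorse. A 106×758×61 mm beam (x, y, z) sits on two A-frame leg pairs. Each pair is two raked legs of 34×41 mm section (41 mm along y) splaying symmetrically in x. Each leg rises 660 mm vertically over 275 mm of horizontal reach and is 715 mm long along its own axis. Every leg's outer bottom edge rests on the floor and its outer top edge meets a bottom edge of the beam — the left legs (tilting toward +x) meet the beam's −x bottom edge, the right legs (their mirror images, tilting toward −x) meet its +x bottom edge — so the leg tops tuck under the beam, the beam's underside is 660 mm above the floor, and the feet are 656 mm apart outside-to-outside with the beam centred between them. The two leg pairs are set in 65 mm from either end of the beam.


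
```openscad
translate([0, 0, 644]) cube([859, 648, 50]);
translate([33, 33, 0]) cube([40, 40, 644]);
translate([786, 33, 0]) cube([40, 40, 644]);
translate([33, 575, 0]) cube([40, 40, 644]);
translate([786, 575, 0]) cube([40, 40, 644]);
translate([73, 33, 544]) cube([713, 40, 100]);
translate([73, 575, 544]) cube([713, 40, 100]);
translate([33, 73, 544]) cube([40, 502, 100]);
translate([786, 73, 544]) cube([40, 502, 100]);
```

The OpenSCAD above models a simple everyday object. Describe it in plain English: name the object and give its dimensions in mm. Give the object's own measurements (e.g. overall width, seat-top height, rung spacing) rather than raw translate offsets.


A table: top 859 mm (x) × 648 mm (y), 50 mm thick, upper face at z = 694 mm, on four 40×40 mm square legs, each inset 33 mm from the nearest pair of top edges from z = 0 to the bottom of the top. Four apron rails, 40 mm thick and 100 mm tall, run between adjacent legs with their top edges flush with the underside of the top and their outer faces flush with the legs' outer faces.


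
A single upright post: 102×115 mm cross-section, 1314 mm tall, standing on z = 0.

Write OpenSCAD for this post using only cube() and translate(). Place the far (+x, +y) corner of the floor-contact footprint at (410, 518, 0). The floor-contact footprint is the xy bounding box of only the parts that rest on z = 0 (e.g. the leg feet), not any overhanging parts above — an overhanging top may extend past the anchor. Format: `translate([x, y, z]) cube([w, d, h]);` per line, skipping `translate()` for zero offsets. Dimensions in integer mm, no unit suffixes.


translate([308, 403, 0]) cube([102, 115, 1314]);


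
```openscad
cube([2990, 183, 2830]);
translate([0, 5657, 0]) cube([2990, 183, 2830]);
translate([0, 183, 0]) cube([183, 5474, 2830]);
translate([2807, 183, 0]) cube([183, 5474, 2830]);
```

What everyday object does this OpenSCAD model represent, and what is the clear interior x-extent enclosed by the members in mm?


A house (or room) frame. The interior width is 2624 mm.

Four 2830 mm walls enclosing a rectangle with no floor or roof — a room or house frame. Outside width is 2990 mm and wall thickness is 183 mm, so the interior width is 2990 − 2 × 183 = 2624 mm.


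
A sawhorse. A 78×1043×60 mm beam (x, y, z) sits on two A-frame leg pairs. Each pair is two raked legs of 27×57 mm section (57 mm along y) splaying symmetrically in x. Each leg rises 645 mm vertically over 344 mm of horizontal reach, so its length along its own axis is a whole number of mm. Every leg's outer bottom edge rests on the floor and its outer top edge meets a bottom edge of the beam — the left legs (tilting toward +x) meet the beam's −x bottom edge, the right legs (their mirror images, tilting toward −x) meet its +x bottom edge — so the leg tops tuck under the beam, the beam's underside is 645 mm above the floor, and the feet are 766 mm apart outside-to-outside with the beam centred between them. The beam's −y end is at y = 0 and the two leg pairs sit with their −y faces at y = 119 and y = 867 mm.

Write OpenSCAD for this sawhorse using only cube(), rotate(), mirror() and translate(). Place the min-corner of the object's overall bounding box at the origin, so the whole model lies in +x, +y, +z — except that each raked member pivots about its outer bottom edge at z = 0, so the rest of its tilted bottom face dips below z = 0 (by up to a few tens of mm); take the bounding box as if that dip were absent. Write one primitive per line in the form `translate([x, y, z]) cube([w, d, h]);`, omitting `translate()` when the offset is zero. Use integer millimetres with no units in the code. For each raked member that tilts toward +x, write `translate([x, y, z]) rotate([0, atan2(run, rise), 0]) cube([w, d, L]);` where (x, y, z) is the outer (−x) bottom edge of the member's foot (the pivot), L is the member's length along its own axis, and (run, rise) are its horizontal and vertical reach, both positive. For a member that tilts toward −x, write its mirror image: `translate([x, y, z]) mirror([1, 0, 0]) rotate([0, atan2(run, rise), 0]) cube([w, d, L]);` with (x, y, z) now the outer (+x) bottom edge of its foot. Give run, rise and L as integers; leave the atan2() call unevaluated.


// leg length = √(344² + 645²) = 731
// right-leg outer foot x = 2·344 + 78 = 766
// beam min-corner = (344, 0, 645)
translate([344, 0, 645]) cube([78, 1043, 60]);
translate([0, 119, 0]) rotate([0, atan2(344, 645), 0]) cube([27, 57, 731]);
translate([766, 119, 0]) mirror([1, 0, 0]) rotate([0, atan2(344, 645), 0]) cube([27, 57, 731]);
translate([0, 867, 0]) rotate([0, atan2(344, 645), 0]) cube([27, 57, 731]);
translate([766, 867, 0]) mirror([1, 0, 0]) rotate([0, atan2(344, 645), 0]) cube([27, 57, 731]);


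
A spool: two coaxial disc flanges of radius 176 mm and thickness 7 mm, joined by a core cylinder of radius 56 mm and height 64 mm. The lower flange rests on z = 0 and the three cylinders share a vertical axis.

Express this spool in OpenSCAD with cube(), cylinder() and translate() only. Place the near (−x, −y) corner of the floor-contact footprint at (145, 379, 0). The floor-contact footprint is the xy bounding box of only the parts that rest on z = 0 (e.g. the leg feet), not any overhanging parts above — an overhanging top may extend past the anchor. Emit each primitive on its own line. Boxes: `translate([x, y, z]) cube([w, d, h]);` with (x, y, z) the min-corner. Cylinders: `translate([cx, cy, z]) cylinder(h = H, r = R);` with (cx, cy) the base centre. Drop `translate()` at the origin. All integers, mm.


translate([321, 555, 0]) cylinder(h = 7, r = 176);
translate([321, 555, 7]) cylinder(h = 64, r = 56);
translate([321, 555, 71]) cylinder(h = 7, r = 176);


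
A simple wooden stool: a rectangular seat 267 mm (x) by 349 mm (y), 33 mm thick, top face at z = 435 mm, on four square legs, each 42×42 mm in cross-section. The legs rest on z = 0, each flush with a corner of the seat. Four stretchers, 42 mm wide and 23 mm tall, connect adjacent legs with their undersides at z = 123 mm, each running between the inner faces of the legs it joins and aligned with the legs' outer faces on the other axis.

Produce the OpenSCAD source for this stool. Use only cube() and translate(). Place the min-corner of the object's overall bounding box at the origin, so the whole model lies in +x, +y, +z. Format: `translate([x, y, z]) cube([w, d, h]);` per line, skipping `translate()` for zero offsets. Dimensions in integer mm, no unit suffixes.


translate([0, 0, 402]) cube([267, 349, 33]);
cube([42, 42, 402]);
translate([225, 0, 0]) cube([42, 42, 402]);
translate([0, 307, 0]) cube([42, 42, 402]);
translate([225, 307, 0]) cube([42, 42, 402]);
translate([42, 0, 123]) cube([183, 42, 23]);
translate([42, 307, 123]) cube([183, 42, 23]);
translate([0, 42, 123]) cube([42, 265, 23]);
translate([225, 42, 123]) cube([42, 265, 23]);


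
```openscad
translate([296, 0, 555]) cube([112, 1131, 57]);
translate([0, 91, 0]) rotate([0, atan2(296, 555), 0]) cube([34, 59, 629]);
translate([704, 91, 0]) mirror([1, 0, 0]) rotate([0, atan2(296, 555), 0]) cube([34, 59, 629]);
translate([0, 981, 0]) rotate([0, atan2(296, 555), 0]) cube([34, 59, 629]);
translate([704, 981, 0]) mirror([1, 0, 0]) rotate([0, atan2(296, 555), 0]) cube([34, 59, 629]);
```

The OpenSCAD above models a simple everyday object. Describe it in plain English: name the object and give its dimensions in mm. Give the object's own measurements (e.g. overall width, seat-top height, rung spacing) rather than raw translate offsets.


A sawhorse. A 112×1131×57 mm beam (x, y, z) sits on two A-frame leg pairs. Each pair is two raked legs of 34×59 mm section (59 mm along y) splaying symmetrically in x. Each leg rises 555 mm vertically over 296 mm of horizontal reach and is 629 mm long along its own axis. Every leg's outer bottom edge rests on the floor and its outer top edge meets a bottom edge of the beam — the left legs (tilting toward +x) meet the beam's −x bottom edge, the right legs (their mirror images, tilting toward −x) meet its +x bottom edge — so the leg tops tuck under the beam, the beam's underside is 555 mm above the floor, and the feet are 704 mm apart outside-to-outside with the beam centred between them. The two leg pairs are set in 91 mm from either end of the beam.


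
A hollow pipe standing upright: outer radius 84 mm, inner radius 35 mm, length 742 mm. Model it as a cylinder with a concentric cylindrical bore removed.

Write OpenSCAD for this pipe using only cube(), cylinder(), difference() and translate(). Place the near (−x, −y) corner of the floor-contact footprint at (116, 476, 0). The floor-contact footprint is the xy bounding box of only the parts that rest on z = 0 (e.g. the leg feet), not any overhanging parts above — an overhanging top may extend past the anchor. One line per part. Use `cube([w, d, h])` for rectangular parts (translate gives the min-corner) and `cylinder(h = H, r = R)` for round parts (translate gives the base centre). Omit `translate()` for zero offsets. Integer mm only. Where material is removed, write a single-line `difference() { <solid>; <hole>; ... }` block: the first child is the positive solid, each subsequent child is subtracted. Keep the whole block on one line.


difference() { translate([200, 560, 0]) cylinder(h = 742, r = 84); translate([200, 560, 0]) cylinder(h = 742, r = 35); }


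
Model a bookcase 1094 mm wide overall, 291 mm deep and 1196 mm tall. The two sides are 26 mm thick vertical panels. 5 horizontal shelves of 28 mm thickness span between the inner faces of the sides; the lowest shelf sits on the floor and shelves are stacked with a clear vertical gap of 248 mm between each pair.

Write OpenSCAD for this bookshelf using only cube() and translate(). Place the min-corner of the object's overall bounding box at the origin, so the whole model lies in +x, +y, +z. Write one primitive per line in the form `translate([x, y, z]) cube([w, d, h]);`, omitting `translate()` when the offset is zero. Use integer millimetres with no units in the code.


cube([26, 291, 1196]);
translate([1068, 0, 0]) cube([26, 291, 1196]);
translate([26, 0, 0]) cube([1042, 291, 28]);
translate([26, 0, 276]) cube([1042, 291, 28]);
translate([26, 0, 552]) cube([1042, 291, 28]);
translate([26, 0, 828]) cube([1042, 291, 28]);
translate([26, 0, 1104]) cube([1042, 291, 28]);


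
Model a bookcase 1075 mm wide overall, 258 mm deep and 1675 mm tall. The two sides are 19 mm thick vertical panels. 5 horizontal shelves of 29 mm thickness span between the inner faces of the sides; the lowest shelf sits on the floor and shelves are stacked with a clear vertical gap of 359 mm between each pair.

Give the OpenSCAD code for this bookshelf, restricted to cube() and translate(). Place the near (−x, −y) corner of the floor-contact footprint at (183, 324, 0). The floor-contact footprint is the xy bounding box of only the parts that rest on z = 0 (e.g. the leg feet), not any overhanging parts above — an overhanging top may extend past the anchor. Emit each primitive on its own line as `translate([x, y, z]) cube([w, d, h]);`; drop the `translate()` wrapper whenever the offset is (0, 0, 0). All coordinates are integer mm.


translate([183, 324, 0]) cube([19, 258, 1675]);
translate([1239, 324, 0]) cube([19, 258, 1675]);
translate([202, 324, 0]) cube([1037, 258, 29]);
translate([202, 324, 388]) cube([1037, 258, 29]);
translate([202, 324, 776]) cube([1037, 258, 29]);
translate([202, 324, 1164]) cube([1037, 258, 29]);
translate([202, 324, 1552]) cube([1037, 258, 29]);


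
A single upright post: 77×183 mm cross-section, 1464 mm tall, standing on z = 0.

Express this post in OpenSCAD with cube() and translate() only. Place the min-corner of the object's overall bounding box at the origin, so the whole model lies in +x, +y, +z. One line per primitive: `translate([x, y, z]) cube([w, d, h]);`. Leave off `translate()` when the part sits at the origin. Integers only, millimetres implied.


cube([77, 183, 1464]);


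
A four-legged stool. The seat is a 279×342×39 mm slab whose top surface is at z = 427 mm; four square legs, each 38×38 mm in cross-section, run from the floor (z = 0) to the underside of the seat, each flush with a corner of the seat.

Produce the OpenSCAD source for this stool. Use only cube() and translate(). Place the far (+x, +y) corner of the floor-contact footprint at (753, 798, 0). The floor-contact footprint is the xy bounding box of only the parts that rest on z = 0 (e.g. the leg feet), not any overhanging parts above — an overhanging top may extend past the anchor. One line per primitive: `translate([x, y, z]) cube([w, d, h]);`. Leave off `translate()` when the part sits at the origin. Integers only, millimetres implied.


translate([474, 456, 388]) cube([279, 342, 39]);
translate([474, 456, 0]) cube([38, 38, 388]);
translate([715, 456, 0]) cube([38, 38, 388]);
translate([474, 760, 0]) cube([38, 38, 388]);
translate([715, 760, 0]) cube([38, 38, 388]);


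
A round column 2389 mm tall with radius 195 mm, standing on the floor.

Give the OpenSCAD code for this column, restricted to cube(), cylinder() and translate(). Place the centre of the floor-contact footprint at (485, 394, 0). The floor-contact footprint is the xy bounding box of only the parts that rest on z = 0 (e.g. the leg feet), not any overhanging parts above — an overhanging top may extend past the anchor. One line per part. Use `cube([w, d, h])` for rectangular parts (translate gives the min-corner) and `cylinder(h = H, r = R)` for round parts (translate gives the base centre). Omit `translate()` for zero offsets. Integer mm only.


translate([485, 394, 0]) cylinder(h = 2389, r = 195);


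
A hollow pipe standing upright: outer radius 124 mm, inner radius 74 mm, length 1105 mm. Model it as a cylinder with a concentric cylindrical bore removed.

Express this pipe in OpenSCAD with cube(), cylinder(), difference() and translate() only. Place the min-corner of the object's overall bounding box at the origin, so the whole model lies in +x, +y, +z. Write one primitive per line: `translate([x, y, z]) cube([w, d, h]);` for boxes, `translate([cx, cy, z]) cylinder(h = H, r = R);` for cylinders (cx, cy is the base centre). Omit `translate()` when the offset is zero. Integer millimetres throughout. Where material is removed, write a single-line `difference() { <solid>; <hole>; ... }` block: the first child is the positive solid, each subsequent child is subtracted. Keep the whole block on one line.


difference() { translate([124, 124, 0]) cylinder(h = 1105, r = 124); translate([124, 124, 0]) cylinder(h = 1105, r = 74); }


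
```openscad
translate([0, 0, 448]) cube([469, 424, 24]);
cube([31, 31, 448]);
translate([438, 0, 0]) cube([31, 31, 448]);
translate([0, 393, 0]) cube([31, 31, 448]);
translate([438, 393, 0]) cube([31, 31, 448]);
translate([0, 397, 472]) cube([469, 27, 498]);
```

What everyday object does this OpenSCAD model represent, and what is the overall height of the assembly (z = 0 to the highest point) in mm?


A chair. The overall height is 970 mm.

A slab on four corner posts with a tall panel at the back — a chair. The seat slab sits at z = 448 with thickness 24, and the 498 mm backrest starts at the seat top, so the overall height is 448 + 24 + 498 = 970 mm.


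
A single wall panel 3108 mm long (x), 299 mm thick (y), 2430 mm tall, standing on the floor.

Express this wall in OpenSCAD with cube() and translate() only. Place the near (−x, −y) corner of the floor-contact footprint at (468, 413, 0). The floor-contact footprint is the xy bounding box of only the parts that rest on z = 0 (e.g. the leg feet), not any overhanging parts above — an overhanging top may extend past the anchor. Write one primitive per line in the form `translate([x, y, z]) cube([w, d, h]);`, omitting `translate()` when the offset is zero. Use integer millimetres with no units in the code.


translate([468, 413, 0]) cube([3108, 299, 2430]);


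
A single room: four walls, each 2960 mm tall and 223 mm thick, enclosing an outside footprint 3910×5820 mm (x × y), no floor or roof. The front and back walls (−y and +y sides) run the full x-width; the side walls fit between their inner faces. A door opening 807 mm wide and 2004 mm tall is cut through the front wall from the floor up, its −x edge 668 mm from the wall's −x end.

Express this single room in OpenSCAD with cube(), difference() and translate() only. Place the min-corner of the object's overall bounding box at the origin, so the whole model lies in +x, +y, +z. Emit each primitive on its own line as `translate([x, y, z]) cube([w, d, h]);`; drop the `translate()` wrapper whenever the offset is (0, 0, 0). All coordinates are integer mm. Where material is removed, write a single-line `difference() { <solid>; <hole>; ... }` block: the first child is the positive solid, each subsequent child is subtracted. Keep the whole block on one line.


difference() { cube([3910, 223, 2960]); translate([668, 0, 0]) cube([807, 223, 2004]); }
translate([0, 5597, 0]) cube([3910, 223, 2960]);
translate([0, 223, 0]) cube([223, 5374, 2960]);
translate([3687, 223, 0]) cube([223, 5374, 2960]);


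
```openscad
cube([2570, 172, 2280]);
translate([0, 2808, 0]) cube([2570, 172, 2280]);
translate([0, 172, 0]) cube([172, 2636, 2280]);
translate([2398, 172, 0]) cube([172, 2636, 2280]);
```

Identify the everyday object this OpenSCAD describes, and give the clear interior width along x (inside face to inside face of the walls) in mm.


A house (or room) frame. The interior width is 2226 mm.

Four 2280 mm walls enclosing a rectangle with no floor or roof — a room or house frame. Outside width is 2570 mm and wall thickness is 172 mm, so the interior width is 2570 − 2 × 172 = 2226 mm.


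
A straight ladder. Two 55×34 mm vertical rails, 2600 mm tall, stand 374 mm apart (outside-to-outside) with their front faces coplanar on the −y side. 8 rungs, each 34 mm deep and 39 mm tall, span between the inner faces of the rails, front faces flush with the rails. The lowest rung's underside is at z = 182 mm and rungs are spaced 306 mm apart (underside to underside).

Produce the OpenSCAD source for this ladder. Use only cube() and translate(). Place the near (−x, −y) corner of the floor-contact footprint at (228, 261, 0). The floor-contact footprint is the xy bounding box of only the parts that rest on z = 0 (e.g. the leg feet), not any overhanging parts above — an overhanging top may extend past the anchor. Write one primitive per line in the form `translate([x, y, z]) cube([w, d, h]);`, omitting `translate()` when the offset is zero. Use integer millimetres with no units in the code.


translate([228, 261, 0]) cube([55, 34, 2600]);
translate([547, 261, 0]) cube([55, 34, 2600]);
translate([283, 261, 182]) cube([264, 34, 39]);
translate([283, 261, 488]) cube([264, 34, 39]);
translate([283, 261, 794]) cube([264, 34, 39]);
translate([283, 261, 1100]) cube([264, 34, 39]);
translate([283, 261, 1406]) cube([264, 34, 39]);
translate([283, 261, 1712]) cube([264, 34, 39]);
translate([283, 261, 2018]) cube([264, 34, 39]);
translate([283, 261, 2324]) cube([264, 34, 39]);


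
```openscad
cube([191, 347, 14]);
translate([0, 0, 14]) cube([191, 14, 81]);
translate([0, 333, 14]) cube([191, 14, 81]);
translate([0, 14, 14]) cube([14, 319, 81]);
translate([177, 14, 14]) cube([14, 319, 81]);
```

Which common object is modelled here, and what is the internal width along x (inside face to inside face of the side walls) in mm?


An open box. The internal width is 163 mm.

A 191×347 base slab with four walls standing on it — an open box. The base is 191 mm wide and the walls are 14 mm thick, so the internal width is 191 − 2 × 14 = 163 mm.


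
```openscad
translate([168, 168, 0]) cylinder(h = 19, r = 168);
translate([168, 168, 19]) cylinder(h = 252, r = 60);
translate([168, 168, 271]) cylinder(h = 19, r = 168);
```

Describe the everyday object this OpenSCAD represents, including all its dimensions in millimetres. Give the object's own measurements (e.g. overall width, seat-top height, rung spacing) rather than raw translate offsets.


A spool: two coaxial disc flanges of radius 168 mm and thickness 19 mm, joined by a core cylinder of radius 60 mm and height 252 mm. The lower flange rests on z = 0 and the three cylinders share a vertical axis.


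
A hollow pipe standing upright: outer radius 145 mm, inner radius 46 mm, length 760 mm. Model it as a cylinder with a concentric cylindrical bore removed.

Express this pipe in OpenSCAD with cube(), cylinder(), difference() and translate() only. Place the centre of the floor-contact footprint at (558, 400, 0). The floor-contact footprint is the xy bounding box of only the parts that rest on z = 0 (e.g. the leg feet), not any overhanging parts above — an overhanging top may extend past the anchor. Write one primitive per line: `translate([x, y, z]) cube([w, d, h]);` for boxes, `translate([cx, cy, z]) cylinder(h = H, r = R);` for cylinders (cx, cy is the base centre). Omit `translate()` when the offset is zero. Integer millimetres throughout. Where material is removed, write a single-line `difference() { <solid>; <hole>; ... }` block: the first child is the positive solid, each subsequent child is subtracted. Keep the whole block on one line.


difference() { translate([558, 400, 0]) cylinder(h = 760, r = 145); translate([558, 400, 0]) cylinder(h = 760, r = 46); }


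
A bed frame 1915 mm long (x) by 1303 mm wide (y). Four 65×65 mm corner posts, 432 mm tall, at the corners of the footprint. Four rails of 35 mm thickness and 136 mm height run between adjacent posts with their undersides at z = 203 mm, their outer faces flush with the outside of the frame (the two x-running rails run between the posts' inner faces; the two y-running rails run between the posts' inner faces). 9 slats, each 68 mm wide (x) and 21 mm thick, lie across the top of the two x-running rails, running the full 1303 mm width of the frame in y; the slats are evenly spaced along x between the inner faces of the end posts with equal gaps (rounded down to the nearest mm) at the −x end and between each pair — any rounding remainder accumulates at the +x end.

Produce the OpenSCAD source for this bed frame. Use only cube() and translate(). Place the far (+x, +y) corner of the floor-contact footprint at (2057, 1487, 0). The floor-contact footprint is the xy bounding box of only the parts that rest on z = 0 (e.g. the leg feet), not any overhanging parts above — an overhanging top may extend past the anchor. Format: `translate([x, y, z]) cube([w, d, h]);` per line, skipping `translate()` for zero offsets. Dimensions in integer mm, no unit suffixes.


translate([142, 184, 0]) cube([65, 65, 432]);
translate([142, 1422, 0]) cube([65, 65, 432]);
translate([1992, 184, 0]) cube([65, 65, 432]);
translate([1992, 1422, 0]) cube([65, 65, 432]);
translate([207, 184, 203]) cube([1785, 35, 136]);
translate([207, 1452, 203]) cube([1785, 35, 136]);
translate([142, 249, 203]) cube([35, 1173, 136]);
translate([2022, 249, 203]) cube([35, 1173, 136]);
translate([324, 184, 339]) cube([68, 1303, 21]);
translate([509, 184, 339]) cube([68, 1303, 21]);
translate([694, 184, 339]) cube([68, 1303, 21]);
translate([879, 184, 339]) cube([68, 1303, 21]);
translate([1064, 184, 339]) cube([68, 1303, 21]);
translate([1249, 184, 339]) cube([68, 1303, 21]);
translate([1434, 184, 339]) cube([68, 1303, 21]);
translate([1619, 184, 339]) cube([68, 1303, 21]);
translate([1804, 184, 339]) cube([68, 1303, 21]);


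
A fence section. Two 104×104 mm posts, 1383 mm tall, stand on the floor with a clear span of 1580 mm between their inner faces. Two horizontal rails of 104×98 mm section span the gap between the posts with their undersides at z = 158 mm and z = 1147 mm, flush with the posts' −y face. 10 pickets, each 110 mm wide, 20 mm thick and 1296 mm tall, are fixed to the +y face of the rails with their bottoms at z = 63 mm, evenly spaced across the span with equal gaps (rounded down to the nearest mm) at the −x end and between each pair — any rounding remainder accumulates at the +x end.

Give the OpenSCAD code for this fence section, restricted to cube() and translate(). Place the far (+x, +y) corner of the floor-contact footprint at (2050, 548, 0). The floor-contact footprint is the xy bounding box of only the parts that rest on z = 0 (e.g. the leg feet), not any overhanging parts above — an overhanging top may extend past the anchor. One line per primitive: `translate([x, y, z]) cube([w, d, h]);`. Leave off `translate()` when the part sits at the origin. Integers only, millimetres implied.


translate([262, 444, 0]) cube([104, 104, 1383]);
translate([1946, 444, 0]) cube([104, 104, 1383]);
translate([366, 444, 158]) cube([1580, 104, 98]);
translate([366, 444, 1147]) cube([1580, 104, 98]);
translate([409, 548, 63]) cube([110, 20, 1296]);
translate([562, 548, 63]) cube([110, 20, 1296]);
translate([715, 548, 63]) cube([110, 20, 1296]);
translate([868, 548, 63]) cube([110, 20, 1296]);
translate([1021, 548, 63]) cube([110, 20, 1296]);
translate([1174, 548, 63]) cube([110, 20, 1296]);
translate([1327, 548, 63]) cube([110, 20, 1296]);
translate([1480, 548, 63]) cube([110, 20, 1296]);
translate([1633, 548, 63]) cube([110, 20, 1296]);
translate([1786, 548, 63]) cube([110, 20, 1296]);


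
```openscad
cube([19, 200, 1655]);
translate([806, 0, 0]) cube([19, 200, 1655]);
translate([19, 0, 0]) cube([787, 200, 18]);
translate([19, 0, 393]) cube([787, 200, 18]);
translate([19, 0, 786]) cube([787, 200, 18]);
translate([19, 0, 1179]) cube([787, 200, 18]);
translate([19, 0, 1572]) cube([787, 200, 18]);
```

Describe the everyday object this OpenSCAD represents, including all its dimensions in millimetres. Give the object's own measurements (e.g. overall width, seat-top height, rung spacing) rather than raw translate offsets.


An open bookshelf. Two side panels, each 19 mm thick, 200 mm deep and 1655 mm tall, stand 825 mm apart (outside-to-outside). Between them sit 5 shelves, each 18 mm thick and 200 mm deep, spanning the full gap between the sides. The bottom shelf rests on the floor (its underside at z = 0) and the clear gap between one shelf's top and the next shelf's underside is 375 mm.


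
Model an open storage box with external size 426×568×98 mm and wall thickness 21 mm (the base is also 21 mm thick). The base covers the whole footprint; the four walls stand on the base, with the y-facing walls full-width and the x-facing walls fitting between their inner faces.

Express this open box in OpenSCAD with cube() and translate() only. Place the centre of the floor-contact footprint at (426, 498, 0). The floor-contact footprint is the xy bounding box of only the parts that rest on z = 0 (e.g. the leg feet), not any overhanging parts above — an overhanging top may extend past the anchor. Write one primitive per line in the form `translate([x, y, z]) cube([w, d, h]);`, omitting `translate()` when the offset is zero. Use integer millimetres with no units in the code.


translate([213, 214, 0]) cube([426, 568, 21]);
translate([213, 214, 21]) cube([426, 21, 77]);
translate([213, 761, 21]) cube([426, 21, 77]);
translate([213, 235, 21]) cube([21, 526, 77]);
translate([618, 235, 21]) cube([21, 526, 77]);


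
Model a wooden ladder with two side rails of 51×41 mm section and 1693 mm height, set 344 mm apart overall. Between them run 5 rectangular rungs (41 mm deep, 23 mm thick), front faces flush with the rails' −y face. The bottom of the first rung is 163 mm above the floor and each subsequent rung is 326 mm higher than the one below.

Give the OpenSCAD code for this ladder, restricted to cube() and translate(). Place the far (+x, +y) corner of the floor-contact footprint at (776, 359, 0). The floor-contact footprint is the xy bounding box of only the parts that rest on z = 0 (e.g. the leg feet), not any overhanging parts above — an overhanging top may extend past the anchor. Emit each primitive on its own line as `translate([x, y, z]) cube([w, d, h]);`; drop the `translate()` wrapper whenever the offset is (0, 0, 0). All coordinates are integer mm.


translate([432, 318, 0]) cube([51, 41, 1693]);
translate([725, 318, 0]) cube([51, 41, 1693]);
translate([483, 318, 163]) cube([242, 41, 23]);
translate([483, 318, 489]) cube([242, 41, 23]);
translate([483, 318, 815]) cube([242, 41, 23]);
translate([483, 318, 1141]) cube([242, 41, 23]);
translate([483, 318, 1467]) cube([242, 41, 23]);


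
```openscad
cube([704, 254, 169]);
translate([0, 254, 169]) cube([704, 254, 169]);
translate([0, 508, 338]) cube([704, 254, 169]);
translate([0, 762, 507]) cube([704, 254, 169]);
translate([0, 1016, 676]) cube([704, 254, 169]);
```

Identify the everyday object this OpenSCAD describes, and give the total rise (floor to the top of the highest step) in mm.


A staircase. The total rise is 845 mm.

5 identical blocks, each offset up and back from the previous — a staircase. Each step is 169 mm tall and there are 5 of them, so the total rise is 5 × 169 = 845 mm.


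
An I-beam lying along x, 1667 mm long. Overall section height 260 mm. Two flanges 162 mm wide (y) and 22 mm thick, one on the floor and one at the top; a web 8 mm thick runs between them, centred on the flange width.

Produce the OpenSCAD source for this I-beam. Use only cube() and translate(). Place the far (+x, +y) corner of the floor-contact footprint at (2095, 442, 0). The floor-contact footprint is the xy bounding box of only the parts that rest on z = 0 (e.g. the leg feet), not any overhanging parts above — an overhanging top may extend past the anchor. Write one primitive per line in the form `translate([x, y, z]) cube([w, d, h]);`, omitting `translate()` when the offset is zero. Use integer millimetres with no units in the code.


translate([428, 280, 0]) cube([1667, 162, 22]);
translate([428, 357, 22]) cube([1667, 8, 216]);
translate([428, 280, 238]) cube([1667, 162, 22]);


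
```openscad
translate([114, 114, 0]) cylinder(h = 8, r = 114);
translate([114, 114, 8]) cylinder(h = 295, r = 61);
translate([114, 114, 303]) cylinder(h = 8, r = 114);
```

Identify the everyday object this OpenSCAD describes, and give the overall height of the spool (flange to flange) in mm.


A spool. The overall height is 311 mm.

Three coaxial cylinders, large–small–large — a spool. Two 8 mm flanges and a 295 mm core give 8 + 295 + 8 = 311 mm.


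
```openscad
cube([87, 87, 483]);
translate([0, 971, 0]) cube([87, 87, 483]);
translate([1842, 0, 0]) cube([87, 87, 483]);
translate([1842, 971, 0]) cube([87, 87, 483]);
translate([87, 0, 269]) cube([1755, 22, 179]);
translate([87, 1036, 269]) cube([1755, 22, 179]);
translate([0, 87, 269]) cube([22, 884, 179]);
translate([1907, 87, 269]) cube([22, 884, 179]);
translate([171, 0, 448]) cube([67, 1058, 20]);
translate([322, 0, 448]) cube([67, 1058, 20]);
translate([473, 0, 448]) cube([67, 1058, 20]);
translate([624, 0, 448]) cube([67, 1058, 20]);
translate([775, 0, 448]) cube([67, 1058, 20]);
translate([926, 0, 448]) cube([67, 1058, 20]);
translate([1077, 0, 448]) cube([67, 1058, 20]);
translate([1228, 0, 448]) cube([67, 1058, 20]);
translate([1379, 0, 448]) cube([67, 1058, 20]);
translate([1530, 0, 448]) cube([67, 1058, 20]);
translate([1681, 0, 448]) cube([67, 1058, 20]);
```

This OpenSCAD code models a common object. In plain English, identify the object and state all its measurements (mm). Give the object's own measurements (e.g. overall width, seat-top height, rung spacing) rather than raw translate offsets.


A bed frame 1929 mm long (x) by 1058 mm wide (y). Four 87×87 mm corner posts, 483 mm tall, at the corners of the footprint. Four rails of 22 mm thickness and 179 mm height run between adjacent posts with their undersides at z = 269 mm, their outer faces flush with the outside of the frame (the two x-running rails run between the posts' inner faces; the two y-running rails run between the posts' inner faces). 11 slats, each 67 mm wide (x) and 20 mm thick, lie across the top of the two x-running rails, running the full 1058 mm width of the frame in y; along x they sit between the end posts with a 84 mm gap after the −x posts and between neighbouring slats, leaving 94 mm before the +x posts.
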